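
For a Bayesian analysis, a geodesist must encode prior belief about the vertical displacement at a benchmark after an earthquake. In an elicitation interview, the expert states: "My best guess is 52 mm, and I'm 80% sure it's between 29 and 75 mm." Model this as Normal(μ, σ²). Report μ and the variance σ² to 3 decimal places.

A symmetric 80% interval runs μ ± z·σ with z = 1.282.
Half-width = 23, so σ = 23/1.282 = 17.9470 and σ² = 322.095.
μ is the stated best guess, 52.000.

μ = 52.000, σ² = 322.095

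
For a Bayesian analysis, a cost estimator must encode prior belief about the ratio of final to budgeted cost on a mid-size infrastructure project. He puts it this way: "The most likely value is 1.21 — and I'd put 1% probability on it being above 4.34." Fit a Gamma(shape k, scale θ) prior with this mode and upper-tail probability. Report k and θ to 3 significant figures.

k ≈ 3.64, θ ≈ 0.459

Gamma(k,θ) with k>1 has mode (k−1)θ, so θ = 1.21/(k−1).
Need P(X < 4.34) = 0.99 with θ tied to k this way. Start at k = 2, θ = 1.21: P(X<4.34) ≈ 0.873.
Too low — raise k to concentrate. Iterating converges to k ≈ 3.64.
Then θ = 1.21/(3.64−1) ≈ 0.459.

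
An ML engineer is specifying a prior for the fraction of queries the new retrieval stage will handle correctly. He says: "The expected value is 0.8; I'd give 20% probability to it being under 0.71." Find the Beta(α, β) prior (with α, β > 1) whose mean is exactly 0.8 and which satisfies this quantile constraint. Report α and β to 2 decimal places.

With mean 0.8 fixed, write α = 0.8s, β = 0.2s where s = α+β.
Need P(θ < 0.71) = 0.2 under Beta(0.8s, 0.2s). Normal approximation: (q−m)/√(m(1−m)/s) ≈ z_{0.2} = -0.842, so s ≈ 0.8·0.2·(-0.842)²/(0.71−0.8)² = 14.0.
At s = 14.0: P(θ<0.71) ≈ 0.187. Adjusting to match 0.2 gives s ≈ 12.04.
So α = 0.8·12.04 ≈ 9.63, β = 0.2·12.04 ≈ 2.41.

α ≈ 9.63, β ≈ 2.41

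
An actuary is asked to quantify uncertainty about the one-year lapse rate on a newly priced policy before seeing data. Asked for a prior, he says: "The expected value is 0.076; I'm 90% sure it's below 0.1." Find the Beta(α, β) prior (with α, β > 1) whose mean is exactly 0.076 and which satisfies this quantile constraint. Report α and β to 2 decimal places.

With mean 0.076 fixed, write α = 0.076s, β = 0.924s where s = α+β.
Need P(θ < 0.1) = 0.9 under Beta(0.076s, 0.924s). Normal approximation: (q−m)/√(m(1−m)/s) ≈ z_{0.9} = 1.28, so s ≈ 0.076·0.924·(1.28)²/(0.1−0.076)² = 200.2.
At s = 200.2: P(θ<0.1) ≈ 0.894. Adjusting to match 0.9 gives s ≈ 212.00.
So α = 0.076·212.00 ≈ 16.11, β = 0.924·212.00 ≈ 195.89.

α ≈ 16.11, β ≈ 195.89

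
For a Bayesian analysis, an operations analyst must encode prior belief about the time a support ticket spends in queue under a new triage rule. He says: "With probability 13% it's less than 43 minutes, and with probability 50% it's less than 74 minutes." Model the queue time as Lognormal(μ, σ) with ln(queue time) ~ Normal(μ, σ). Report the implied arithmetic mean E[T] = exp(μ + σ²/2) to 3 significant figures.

E[T] ≈ 83.1 minutes

If T ~ Lognormal(μ,σ) then ln T ~ Normal(μ,σ), so the p-quantile of ln T is μ + z_p·σ.
ln(43) = 3.761 and ln(74) = 4.304; z_{0.13} = -1.126, z_{0.5} = 0.
σ = (4.304 − 3.761)/(0 − (-1.126)) = 0.482.
μ = 3.761 − (-1.126)·0.482 = 4.304.
E[T] = exp(μ + σ²/2) = exp(4.304 + 0.1161) = 83.1 minutes.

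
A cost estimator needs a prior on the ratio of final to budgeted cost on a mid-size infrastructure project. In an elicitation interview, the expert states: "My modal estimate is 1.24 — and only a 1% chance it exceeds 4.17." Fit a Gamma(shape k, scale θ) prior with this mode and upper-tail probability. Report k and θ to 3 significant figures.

k ≈ 3.98, θ ≈ 0.417

Gamma(k,θ) with k>1 has mode (k−1)θ, so θ = 1.24/(k−1).
Need P(X < 4.17) = 0.99 with θ tied to k this way. Start at k = 2, θ = 1.24: P(X<4.17) ≈ 0.849.
Too low — raise k to concentrate. Iterating converges to k ≈ 3.98.
Then θ = 1.24/(3.98−1) ≈ 0.417.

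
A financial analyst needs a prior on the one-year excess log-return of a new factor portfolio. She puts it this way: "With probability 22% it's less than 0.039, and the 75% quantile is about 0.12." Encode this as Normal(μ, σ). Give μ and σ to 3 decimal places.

For Normal(μ,σ), the p-quantile is μ + z_p·σ. Here z_{0.22} = -0.7722, z_{0.75} = 0.6745.
So 0.039 = μ − 0.7722σ and 0.12 = μ + 0.6745σ.
Subtracting: σ = (0.12 − 0.039)/(0.6745 − (-0.7722)) = 0.056.
Then μ = 0.039 − (-0.7722)·0.056 = 0.082.

μ = 0.082, σ = 0.056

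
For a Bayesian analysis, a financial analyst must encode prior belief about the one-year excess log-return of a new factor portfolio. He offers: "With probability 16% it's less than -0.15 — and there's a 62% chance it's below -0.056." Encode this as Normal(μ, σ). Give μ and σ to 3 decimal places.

For Normal(μ,σ), the p-quantile is μ + z_p·σ. Here z_{0.16} = -0.9945, z_{0.62} = 0.3055.
So -0.15 = μ − 0.9945σ and -0.056 = μ + 0.3055σ.
Subtracting: σ = (-0.056 − -0.15)/(0.3055 − (-0.9945)) = 0.072.
Then μ = -0.15 − (-0.9945)·0.072 = -0.078.

μ = -0.078, σ = 0.072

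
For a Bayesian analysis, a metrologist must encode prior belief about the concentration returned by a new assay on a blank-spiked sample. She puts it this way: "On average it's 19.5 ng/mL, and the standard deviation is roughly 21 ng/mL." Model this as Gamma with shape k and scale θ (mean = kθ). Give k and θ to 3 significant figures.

k ≈ 0.862, θ ≈ 22.6

For Gamma(k, scale θ): mean = kθ, variance = kθ², so CV = 1/√k.
CV = SD/mean = 21/19.5 = 1.077, hence k = 1/CV² = 0.862.
Then θ = mean/k = 19.5/0.862 = 22.6.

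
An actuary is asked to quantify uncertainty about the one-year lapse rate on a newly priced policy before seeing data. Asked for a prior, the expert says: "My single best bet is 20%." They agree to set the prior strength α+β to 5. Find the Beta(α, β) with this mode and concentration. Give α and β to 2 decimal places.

α = 1.60, β = 3.40

For α,β > 1 the Beta mode is (α−1)/(α+β−2). With α+β = 5, the mode is (α−1)/3.
Set (α−1)/3 = 0.2 → α = 1 + 0.2·3 = 1.60.
β = 5 − α = 3.40.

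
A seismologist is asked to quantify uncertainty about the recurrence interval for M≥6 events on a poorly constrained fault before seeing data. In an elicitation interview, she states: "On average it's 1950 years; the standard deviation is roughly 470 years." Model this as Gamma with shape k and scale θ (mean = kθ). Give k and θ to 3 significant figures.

k ≈ 17.2, θ ≈ 113

For Gamma(k, scale θ): mean = kθ, variance = kθ², so CV = 1/√k.
CV = SD/mean = 470/1950 = 0.241, hence k = 1/CV² = 17.2.
Then θ = mean/k = 1950/17.2 = 113.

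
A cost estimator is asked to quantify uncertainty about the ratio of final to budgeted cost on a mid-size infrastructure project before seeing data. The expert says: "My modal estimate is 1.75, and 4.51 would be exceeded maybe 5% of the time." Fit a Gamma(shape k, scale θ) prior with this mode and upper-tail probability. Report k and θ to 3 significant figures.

k ≈ 4.02, θ ≈ 0.58

Gamma(k,θ) with k>1 has mode (k−1)θ, so θ = 1.75/(k−1).
Need P(X < 4.51) = 0.95 with θ tied to k this way. Start at k = 2, θ = 1.75: P(X<4.51) ≈ 0.728.
Too low — raise k to concentrate. Iterating converges to k ≈ 4.02.
Then θ = 1.75/(4.02−1) ≈ 0.58.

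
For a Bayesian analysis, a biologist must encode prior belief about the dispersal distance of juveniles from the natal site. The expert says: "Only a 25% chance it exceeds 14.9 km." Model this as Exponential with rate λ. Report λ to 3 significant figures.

P(T > 14.9) = e^(−λ·14.9) = 0.25, so λ = −ln(0.25)/14.9 = 0.093.

λ ≈ 0.093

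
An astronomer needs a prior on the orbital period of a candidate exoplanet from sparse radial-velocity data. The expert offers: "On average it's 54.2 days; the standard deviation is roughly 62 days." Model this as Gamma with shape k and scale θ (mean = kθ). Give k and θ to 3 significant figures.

k ≈ 0.764, θ ≈ 70.9

For Gamma(k, scale θ): mean = kθ, variance = kθ², so CV = 1/√k.
CV = SD/mean = 62/54.2 = 1.144, hence k = 1/CV² = 0.764.
Then θ = mean/k = 54.2/0.764 = 70.9.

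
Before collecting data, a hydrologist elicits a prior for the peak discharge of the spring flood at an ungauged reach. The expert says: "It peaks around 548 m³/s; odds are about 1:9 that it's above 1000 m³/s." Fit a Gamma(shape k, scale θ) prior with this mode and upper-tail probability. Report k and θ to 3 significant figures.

k ≈ 6.27, θ ≈ 104

Gamma(k,θ) with k>1 has mode (k−1)θ, so θ = 548/(k−1).
Need P(X < 1000) = 0.9 with θ tied to k this way. Start at k = 2, θ = 548: P(X<1000) ≈ 0.545.
Too low — raise k to concentrate. Iterating converges to k ≈ 6.27.
Then θ = 548/(6.27−1) ≈ 104.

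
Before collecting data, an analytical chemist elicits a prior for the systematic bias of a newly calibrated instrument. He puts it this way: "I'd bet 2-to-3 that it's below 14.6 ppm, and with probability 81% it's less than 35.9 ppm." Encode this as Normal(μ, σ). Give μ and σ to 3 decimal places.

For Normal(μ,σ), the p-quantile is μ + z_p·σ. Here z_{0.4} = -0.2533, z_{0.81} = 0.8779.
So 14.6 = μ − 0.2533σ and 35.9 = μ + 0.8779σ.
Subtracting: σ = (35.9 − 14.6)/(0.8779 − (-0.2533)) = 18.829.
Then μ = 14.6 − (-0.2533)·18.829 = 19.370.

μ = 19.370, σ = 18.829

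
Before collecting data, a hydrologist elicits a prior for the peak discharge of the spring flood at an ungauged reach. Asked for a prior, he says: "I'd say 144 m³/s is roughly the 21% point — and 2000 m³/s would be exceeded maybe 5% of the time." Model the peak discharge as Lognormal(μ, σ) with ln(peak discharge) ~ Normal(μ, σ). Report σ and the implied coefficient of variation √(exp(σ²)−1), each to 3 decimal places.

σ ≈ 1.073, CV ≈ 1.471

If T ~ Lognormal(μ,σ) then ln T ~ Normal(μ,σ), so the p-quantile of ln T is μ + z_p·σ.
ln(144) = 4.97 and ln(2000) = 7.601; z_{0.21} = -0.8064, z_{0.95} = 1.645.
σ = (7.601 − 4.97)/(1.645 − (-0.8064)) = 1.073.
μ = 4.97 − (-0.8064)·1.073 = 5.835.
CV = √(exp(σ²)−1) = √(exp(1.1521)−1) = 1.471.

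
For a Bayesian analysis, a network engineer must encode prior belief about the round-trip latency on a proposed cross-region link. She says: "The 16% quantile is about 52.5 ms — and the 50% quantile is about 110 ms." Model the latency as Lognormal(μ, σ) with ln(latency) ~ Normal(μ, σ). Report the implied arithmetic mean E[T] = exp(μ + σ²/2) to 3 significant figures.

E[T] ≈ 145 ms

If T ~ Lognormal(μ,σ) then ln T ~ Normal(μ,σ), so the p-quantile of ln T is μ + z_p·σ.
ln(52.5) = 3.961 and ln(110) = 4.7; z_{0.16} = -0.9945, z_{0.5} = 0.
σ = (4.7 − 3.961)/(0 − (-0.9945)) = 0.744.
μ = 3.961 − (-0.9945)·0.744 = 4.700.
E[T] = exp(μ + σ²/2) = exp(4.700 + 0.2766) = 145 ms.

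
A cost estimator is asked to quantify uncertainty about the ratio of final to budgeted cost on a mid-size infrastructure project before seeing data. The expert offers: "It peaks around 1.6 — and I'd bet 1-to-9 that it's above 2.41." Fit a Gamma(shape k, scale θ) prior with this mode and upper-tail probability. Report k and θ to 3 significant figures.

Gamma(k,θ) with k>1 has mode (k−1)θ, so θ = 1.6/(k−1).
Need P(X < 2.41) = 0.9 with θ tied to k this way. Start at k = 2, θ = 1.6: P(X<2.41) ≈ 0.444.
Too low — raise k to concentrate. Iterating converges to k ≈ 12.1.
Then θ = 1.6/(12.1−1) ≈ 0.144.

k ≈ 12.1, θ ≈ 0.144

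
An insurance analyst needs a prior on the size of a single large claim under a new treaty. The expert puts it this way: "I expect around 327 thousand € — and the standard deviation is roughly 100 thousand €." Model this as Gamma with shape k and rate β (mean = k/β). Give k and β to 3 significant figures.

For Gamma(k, rate β): mean = k/β, variance = k/β², so CV = 1/√k.
CV = SD/mean = 100/327 = 0.3058, hence k = 1/CV² = 10.7.
Then β = k/mean = 10.7/327 = 0.0327.

k ≈ 10.7, β ≈ 0.0327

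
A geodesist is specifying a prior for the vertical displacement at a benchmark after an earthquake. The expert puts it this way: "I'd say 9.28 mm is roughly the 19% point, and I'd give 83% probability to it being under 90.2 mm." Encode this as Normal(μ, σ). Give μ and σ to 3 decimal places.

The p-quantile of Normal(μ,σ) is μ + z_p·σ, with z_{0.19} = -0.8779 and z_{0.83} = 0.9542.
Eliminate σ: μ = (z₂·x₁ − z₁·x₂)/(z₂ − z₁) = (0.9542·9.28 − (-0.8779)·90.2)/1.832 = 48.056.
Then σ = (x₂ − x₁)/(z₂ − z₁) = (90.2 − 9.28)/1.832 = 44.169.

μ = 48.056, σ = 44.169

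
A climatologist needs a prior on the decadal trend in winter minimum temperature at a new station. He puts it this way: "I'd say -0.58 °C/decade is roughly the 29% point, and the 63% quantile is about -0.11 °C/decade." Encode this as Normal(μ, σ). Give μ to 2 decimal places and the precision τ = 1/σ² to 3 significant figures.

For Normal(μ,σ), the p-quantile is μ + z_p·σ. Here z_{0.29} = -0.5534, z_{0.63} = 0.3319.
So -0.58 = μ − 0.5534σ and -0.11 = μ + 0.3319σ.
Subtracting: σ = (-0.11 − -0.58)/(0.3319 − (-0.5534)) = 0.53.
Then μ = -0.58 − (-0.5534)·0.53 = -0.29.
Precision τ = 1/σ² = 1/0.5309² = 3.55.

μ = -0.29, τ = 3.55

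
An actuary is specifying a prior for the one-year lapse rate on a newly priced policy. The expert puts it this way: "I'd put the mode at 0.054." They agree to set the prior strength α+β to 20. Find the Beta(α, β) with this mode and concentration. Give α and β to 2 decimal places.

α = 1.97, β = 18.03

For α,β > 1 the Beta mode is (α−1)/(α+β−2). With α+β = 20, the mode is (α−1)/18.
Set (α−1)/18 = 0.054 → α = 1 + 0.054·18 = 1.97.
β = 20 − α = 18.03.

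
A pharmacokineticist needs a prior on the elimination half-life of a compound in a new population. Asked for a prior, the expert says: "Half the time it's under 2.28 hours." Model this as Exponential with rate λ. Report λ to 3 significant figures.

λ ≈ 0.304

Exponential median = ln 2 / λ, so λ = ln 2 / 2.28 = 0.304.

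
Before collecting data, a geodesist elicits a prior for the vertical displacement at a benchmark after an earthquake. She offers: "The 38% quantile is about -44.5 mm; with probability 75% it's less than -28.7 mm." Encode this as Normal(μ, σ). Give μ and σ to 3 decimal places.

μ = -39.575, σ = 16.123

The p-quantile of Normal(μ,σ) is μ + z_p·σ, with z_{0.38} = -0.3055 and z_{0.75} = 0.6745.
Eliminate σ: μ = (z₂·x₁ − z₁·x₂)/(z₂ − z₁) = (0.6745·-44.5 − (-0.3055)·-28.7)/0.98 = -39.575.
Then σ = (x₂ − x₁)/(z₂ − z₁) = (-28.7 − -44.5)/0.98 = 16.123.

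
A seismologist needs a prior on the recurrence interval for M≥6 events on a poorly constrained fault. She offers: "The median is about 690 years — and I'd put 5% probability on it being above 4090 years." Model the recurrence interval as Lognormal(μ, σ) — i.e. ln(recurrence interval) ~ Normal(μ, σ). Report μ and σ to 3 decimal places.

μ ≈ 6.537, σ ≈ 1.082

If T ~ Lognormal(μ,σ) then ln T ~ Normal(μ,σ), so the p-quantile of ln T is μ + z_p·σ.
ln(690) = 6.537 and ln(4090) = 8.316; z_{0.5} = 0, z_{0.95} = 1.645.
σ = (8.316 − 6.537)/(1.645 − (0)) = 1.082.
μ = 6.537 − (0)·1.082 = 6.537.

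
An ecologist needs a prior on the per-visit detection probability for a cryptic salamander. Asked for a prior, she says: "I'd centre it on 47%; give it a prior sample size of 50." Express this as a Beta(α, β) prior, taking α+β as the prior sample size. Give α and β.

α = 23.5, β = 26.5

Under the effective-sample-size interpretation, Beta(α, β) has prior mean α/(α+β) and prior sample size α+β.
So α+β = 50 and α/(α+β) = 0.47, giving α = 0.47·50 = 23.5 and β = 50 − 23.5 = 26.5.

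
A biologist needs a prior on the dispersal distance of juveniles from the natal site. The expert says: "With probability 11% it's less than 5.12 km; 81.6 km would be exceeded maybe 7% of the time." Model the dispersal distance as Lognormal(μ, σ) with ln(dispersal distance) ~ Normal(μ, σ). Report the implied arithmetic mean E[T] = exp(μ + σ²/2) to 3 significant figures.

E[T] ≈ 30.4 km

If T ~ Lognormal(μ,σ) then ln T ~ Normal(μ,σ), so the p-quantile of ln T is μ + z_p·σ.
ln(5.12) = 1.633 and ln(81.6) = 4.402; z_{0.11} = -1.227, z_{0.93} = 1.476.
σ = (4.402 − 1.633)/(1.476 − (-1.227)) = 1.025.
μ = 1.633 − (-1.227)·1.025 = 2.890.
E[T] = exp(μ + σ²/2) = exp(2.890 + 0.5249) = 30.4 km.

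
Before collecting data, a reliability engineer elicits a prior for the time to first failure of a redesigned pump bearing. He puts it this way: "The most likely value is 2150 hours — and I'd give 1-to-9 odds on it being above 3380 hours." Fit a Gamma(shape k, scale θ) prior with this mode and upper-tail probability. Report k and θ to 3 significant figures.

k ≈ 10.2, θ ≈ 235

Gamma(k,θ) with k>1 has mode (k−1)θ, so θ = 2150/(k−1).
Need P(X < 3380) = 0.9 with θ tied to k this way. Start at k = 2, θ = 2150: P(X<3380) ≈ 0.466.
Too low — raise k to concentrate. Iterating converges to k ≈ 10.2.
Then θ = 2150/(10.2−1) ≈ 235.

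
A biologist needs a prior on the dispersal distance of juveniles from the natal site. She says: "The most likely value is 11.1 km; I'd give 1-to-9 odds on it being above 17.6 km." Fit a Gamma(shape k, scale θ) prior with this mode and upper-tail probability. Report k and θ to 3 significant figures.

k ≈ 9.83, θ ≈ 1.26

Gamma(k,θ) with k>1 has mode (k−1)θ, so θ = 11.1/(k−1).
Need P(X < 17.6) = 0.9 with θ tied to k this way. Start at k = 2, θ = 11.1: P(X<17.6) ≈ 0.470.
Too low — raise k to concentrate. Iterating converges to k ≈ 9.83.
Then θ = 11.1/(9.83−1) ≈ 1.26.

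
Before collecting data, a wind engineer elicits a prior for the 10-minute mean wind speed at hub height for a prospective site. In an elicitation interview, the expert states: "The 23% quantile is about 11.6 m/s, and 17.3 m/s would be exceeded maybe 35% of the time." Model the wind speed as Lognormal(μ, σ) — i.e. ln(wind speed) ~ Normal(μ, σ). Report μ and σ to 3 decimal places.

μ ≈ 2.714, σ ≈ 0.356

If T ~ Lognormal(μ,σ) then ln T ~ Normal(μ,σ), so the p-quantile of ln T is μ + z_p·σ.
ln(11.6) = 2.451 and ln(17.3) = 2.851; z_{0.23} = -0.7388, z_{0.65} = 0.3853.
σ = (2.851 − 2.451)/(0.3853 − (-0.7388)) = 0.356.
μ = 2.451 − (-0.7388)·0.356 = 2.714.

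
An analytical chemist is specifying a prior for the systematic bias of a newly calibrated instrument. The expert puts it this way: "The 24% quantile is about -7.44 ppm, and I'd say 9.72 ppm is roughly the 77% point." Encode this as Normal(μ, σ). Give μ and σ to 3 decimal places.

For Normal(μ,σ), the p-quantile is μ + z_p·σ. Here z_{0.24} = -0.7063, z_{0.77} = 0.7388.
So -7.44 = μ − 0.7063σ and 9.72 = μ + 0.7388σ.
Subtracting: σ = (9.72 − -7.44)/(0.7388 − (-0.7063)) = 11.874.
Then μ = -7.44 − (-0.7063)·11.874 = 0.947.

μ = 0.947, σ = 11.874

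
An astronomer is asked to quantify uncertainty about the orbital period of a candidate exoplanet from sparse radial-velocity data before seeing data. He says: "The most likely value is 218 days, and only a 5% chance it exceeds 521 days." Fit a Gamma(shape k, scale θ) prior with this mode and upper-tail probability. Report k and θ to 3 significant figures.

Gamma(k,θ) with k>1 has mode (k−1)θ, so θ = 218/(k−1).
Need P(X < 521) = 0.95 with θ tied to k this way. Start at k = 2, θ = 218: P(X<521) ≈ 0.689.
Too low — raise k to concentrate. Iterating converges to k ≈ 4.6.
Then θ = 218/(4.6−1) ≈ 60.6.

k ≈ 4.6, θ ≈ 60.6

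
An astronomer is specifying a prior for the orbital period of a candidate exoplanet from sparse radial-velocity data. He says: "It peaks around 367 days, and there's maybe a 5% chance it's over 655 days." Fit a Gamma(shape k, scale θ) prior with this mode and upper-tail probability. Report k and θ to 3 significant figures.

Gamma(k,θ) with k>1 has mode (k−1)θ, so θ = 367/(k−1).
Need P(X < 655) = 0.95 with θ tied to k this way. Start at k = 2, θ = 367: P(X<655) ≈ 0.533.
Too low — raise k to concentrate. Iterating converges to k ≈ 9.31.
Then θ = 367/(9.31−1) ≈ 44.2.

k ≈ 9.31, θ ≈ 44.2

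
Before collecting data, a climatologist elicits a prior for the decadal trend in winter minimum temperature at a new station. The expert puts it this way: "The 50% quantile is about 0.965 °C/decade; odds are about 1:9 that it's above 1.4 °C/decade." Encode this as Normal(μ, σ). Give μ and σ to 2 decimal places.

The p-quantile of Normal(μ,σ) is μ + z_p·σ, with z_{0.5} = 0 and z_{0.9} = 1.282.
Eliminate σ: μ = (z₂·x₁ − z₁·x₂)/(z₂ − z₁) = (1.282·0.965 − (0)·1.4)/1.282 = 0.96.
Then σ = (x₂ − x₁)/(z₂ − z₁) = (1.4 − 0.965)/1.282 = 0.34.

μ = 0.96, σ = 0.34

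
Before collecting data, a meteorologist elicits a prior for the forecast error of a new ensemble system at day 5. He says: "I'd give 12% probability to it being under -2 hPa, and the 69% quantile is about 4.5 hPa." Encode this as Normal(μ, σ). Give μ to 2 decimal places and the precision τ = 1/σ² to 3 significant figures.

μ = 2.57, τ = 0.0661

The p-quantile of Normal(μ,σ) is μ + z_p·σ, with z_{0.12} = -1.175 and z_{0.69} = 0.4959.
Eliminate σ: μ = (z₂·x₁ − z₁·x₂)/(z₂ − z₁) = (0.4959·-2 − (-1.175)·4.5)/1.671 = 2.57.
Then σ = (x₂ − x₁)/(z₂ − z₁) = (4.5 − -2)/1.671 = 3.89.
Precision τ = 1/σ² = 1/3.89² = 0.0661.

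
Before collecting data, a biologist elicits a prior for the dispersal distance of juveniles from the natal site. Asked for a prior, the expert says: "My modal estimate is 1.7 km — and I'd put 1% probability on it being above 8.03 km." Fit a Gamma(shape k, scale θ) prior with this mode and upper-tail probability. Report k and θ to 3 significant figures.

Gamma(k,θ) with k>1 has mode (k−1)θ, so θ = 1.7/(k−1).
Need P(X < 8.03) = 0.99 with θ tied to k this way. Start at k = 2, θ = 1.7: P(X<8.03) ≈ 0.949.
Too low — raise k to concentrate. Iterating converges to k ≈ 2.65.
Then θ = 1.7/(2.65−1) ≈ 1.03.

k ≈ 2.65, θ ≈ 1.03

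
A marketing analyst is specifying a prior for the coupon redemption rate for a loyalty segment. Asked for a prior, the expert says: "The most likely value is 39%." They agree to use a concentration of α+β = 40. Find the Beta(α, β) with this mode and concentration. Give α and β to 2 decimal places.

For α,β > 1 the Beta mode is (α−1)/(α+β−2). With α+β = 40, the mode is (α−1)/38.
Set (α−1)/38 = 0.39 → α = 1 + 0.39·38 = 15.82.
β = 40 − α = 24.18.

α = 15.82, β = 24.18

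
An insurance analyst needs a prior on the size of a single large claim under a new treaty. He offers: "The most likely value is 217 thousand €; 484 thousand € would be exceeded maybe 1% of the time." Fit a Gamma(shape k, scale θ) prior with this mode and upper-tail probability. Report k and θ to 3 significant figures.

k ≈ 8.47, θ ≈ 29

Gamma(k,θ) with k>1 has mode (k−1)θ, so θ = 217/(k−1).
Need P(X < 484) = 0.99 with θ tied to k this way. Start at k = 2, θ = 217: P(X<484) ≈ 0.653.
Too low — raise k to concentrate. Iterating converges to k ≈ 8.47.
Then θ = 217/(8.47−1) ≈ 29.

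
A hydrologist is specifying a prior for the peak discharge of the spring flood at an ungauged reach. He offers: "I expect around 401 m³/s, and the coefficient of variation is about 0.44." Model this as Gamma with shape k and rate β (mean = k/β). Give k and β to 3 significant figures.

For Gamma(k, rate β): mean = k/β, variance = k/β², so CV = 1/√k.
CV = 0.44, hence k = 1/CV² = 5.17.
Then β = k/mean = 5.17/401 = 0.0129.

k ≈ 5.17, β ≈ 0.0129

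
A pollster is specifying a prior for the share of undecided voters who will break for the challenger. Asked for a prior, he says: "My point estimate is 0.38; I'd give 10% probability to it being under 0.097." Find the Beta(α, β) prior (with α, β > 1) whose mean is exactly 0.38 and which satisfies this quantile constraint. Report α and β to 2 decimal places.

α ≈ 1.41, β ≈ 2.30

With mean 0.38 fixed, write α = 0.38s, β = 0.62s where s = α+β.
Need P(θ < 0.097) = 0.1 under Beta(0.38s, 0.62s). Normal approximation: (q−m)/√(m(1−m)/s) ≈ z_{0.1} = -1.28, so s ≈ 0.38·0.62·(-1.28)²/(0.097−0.38)² = 4.8.
At s = 4.8: P(θ<0.097) ≈ 0.066. Adjusting to match 0.1 gives s ≈ 3.71.
So α = 0.38·3.71 ≈ 1.41, β = 0.62·3.71 ≈ 2.30.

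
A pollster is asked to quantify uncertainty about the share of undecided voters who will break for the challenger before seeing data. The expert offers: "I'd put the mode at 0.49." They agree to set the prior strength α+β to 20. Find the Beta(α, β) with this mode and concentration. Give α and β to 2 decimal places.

α = 9.82, β = 10.18

For α,β > 1 the Beta mode is (α−1)/(α+β−2). With α+β = 20, the mode is (α−1)/18.
Set (α−1)/18 = 0.49 → α = 1 + 0.49·18 = 9.82.
β = 20 − α = 10.18.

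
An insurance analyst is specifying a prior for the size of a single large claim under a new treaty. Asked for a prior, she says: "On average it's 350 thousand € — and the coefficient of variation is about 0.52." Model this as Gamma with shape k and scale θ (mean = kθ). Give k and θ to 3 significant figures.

k ≈ 3.7, θ ≈ 94.6

For Gamma(k, scale θ): mean = kθ, variance = kθ², so CV = 1/√k.
CV = 0.52, hence k = 1/CV² = 3.7.
Then θ = mean/k = 350/3.7 = 94.6.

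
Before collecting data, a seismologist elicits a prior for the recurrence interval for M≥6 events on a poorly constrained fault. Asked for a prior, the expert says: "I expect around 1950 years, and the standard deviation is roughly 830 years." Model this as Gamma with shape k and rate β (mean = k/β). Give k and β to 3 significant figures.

k ≈ 5.52, β ≈ 0.00283

For Gamma(k, rate β): mean = k/β, variance = k/β², so CV = 1/√k.
CV = SD/mean = 830/1950 = 0.4256, hence k = 1/CV² = 5.52.
Then β = k/mean = 5.52/1950 = 0.00283.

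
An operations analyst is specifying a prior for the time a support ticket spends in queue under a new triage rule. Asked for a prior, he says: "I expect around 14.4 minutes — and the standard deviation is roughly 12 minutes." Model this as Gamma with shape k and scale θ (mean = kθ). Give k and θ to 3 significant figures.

k ≈ 1.44, θ ≈ 10

For Gamma(k, scale θ): mean = kθ, variance = kθ², so CV = 1/√k.
CV = SD/mean = 12/14.4 = 0.8333, hence k = 1/CV² = 1.44.
Then θ = mean/k = 14.4/1.44 = 10.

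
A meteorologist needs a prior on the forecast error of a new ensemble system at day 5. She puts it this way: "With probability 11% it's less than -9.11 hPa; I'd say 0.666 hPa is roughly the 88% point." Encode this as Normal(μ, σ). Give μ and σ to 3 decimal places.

For Normal(μ,σ), the p-quantile is μ + z_p·σ. Here z_{0.11} = -1.227, z_{0.88} = 1.175.
So -9.11 = μ − 1.227σ and 0.666 = μ + 1.175σ.
Subtracting: σ = (0.666 − -9.11)/(1.175 − (-1.227)) = 4.071.
Then μ = -9.11 − (-1.227)·4.071 = -4.117.

μ = -4.117, σ = 4.071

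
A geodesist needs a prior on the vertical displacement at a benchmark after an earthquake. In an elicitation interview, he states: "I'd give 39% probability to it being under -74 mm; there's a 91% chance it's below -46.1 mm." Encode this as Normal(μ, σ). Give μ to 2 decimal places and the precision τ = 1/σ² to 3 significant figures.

The p-quantile of Normal(μ,σ) is μ + z_p·σ, with z_{0.39} = -0.2793 and z_{0.91} = 1.341.
Eliminate σ: μ = (z₂·x₁ − z₁·x₂)/(z₂ − z₁) = (1.341·-74 − (-0.2793)·-46.1)/1.62 = -69.19.
Then σ = (x₂ − x₁)/(z₂ − z₁) = (-46.1 − -74)/1.62 = 17.22.
Precision τ = 1/σ² = 1/17.22² = 0.00337.

μ = -69.19, τ = 0.00337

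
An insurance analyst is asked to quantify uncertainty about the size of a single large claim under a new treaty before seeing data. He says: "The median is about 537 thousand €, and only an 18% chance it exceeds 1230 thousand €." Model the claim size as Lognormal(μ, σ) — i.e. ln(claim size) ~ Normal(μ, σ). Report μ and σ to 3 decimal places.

If T ~ Lognormal(μ,σ) then ln T ~ Normal(μ,σ), so the p-quantile of ln T is μ + z_p·σ.
ln(537) = 6.286 and ln(1230) = 7.115; z_{0.5} = 0, z_{0.82} = 0.9154.
σ = (7.115 − 6.286)/(0.9154 − (0)) = 0.905.
μ = 6.286 − (0)·0.905 = 6.286.

μ ≈ 6.286, σ ≈ 0.905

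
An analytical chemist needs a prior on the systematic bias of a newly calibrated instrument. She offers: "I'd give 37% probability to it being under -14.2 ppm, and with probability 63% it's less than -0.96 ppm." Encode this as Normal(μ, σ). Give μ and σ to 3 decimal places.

For Normal(μ,σ), the p-quantile is μ + z_p·σ. Here z_{0.37} = -0.3319, z_{0.63} = 0.3319.
So -14.2 = μ − 0.3319σ and -0.96 = μ + 0.3319σ.
Subtracting: σ = (-0.96 − -14.2)/(0.3319 − (-0.3319)) = 19.949.
Then μ = -14.2 − (-0.3319)·19.949 = -7.580.

μ = -7.580, σ = 19.949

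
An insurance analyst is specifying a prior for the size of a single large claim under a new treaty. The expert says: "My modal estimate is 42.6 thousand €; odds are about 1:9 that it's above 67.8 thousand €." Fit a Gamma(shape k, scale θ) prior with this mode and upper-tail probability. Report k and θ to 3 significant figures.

Gamma(k,θ) with k>1 has mode (k−1)θ, so θ = 42.6/(k−1).
Need P(X < 67.8) = 0.9 with θ tied to k this way. Start at k = 2, θ = 42.6: P(X<67.8) ≈ 0.472.
Too low — raise k to concentrate. Iterating converges to k ≈ 9.69.
Then θ = 42.6/(9.69−1) ≈ 4.9.

k ≈ 9.69, θ ≈ 4.9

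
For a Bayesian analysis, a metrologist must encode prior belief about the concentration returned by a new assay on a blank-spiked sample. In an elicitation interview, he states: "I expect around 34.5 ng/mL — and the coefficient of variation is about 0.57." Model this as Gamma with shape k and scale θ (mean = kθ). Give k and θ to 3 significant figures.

k ≈ 3.08, θ ≈ 11.2

For Gamma(k, scale θ): mean = kθ, variance = kθ², so CV = 1/√k.
CV = 0.57, hence k = 1/CV² = 3.08.
Then θ = mean/k = 34.5/3.08 = 11.2.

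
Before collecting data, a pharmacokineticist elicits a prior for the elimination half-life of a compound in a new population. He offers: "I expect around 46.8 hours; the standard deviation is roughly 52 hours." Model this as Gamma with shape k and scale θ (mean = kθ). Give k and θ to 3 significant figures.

For Gamma(k, scale θ): mean = kθ, variance = kθ², so CV = 1/√k.
CV = SD/mean = 52/46.8 = 1.111, hence k = 1/CV² = 0.81.
Then θ = mean/k = 46.8/0.81 = 57.8.

k ≈ 0.81, θ ≈ 57.8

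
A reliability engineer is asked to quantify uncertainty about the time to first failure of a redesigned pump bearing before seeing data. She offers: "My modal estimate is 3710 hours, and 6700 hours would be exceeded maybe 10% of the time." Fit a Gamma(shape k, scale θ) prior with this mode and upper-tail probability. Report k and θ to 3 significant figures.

k ≈ 6.45, θ ≈ 681

Gamma(k,θ) with k>1 has mode (k−1)θ, so θ = 3710/(k−1).
Need P(X < 6700) = 0.9 with θ tied to k this way. Start at k = 2, θ = 3710: P(X<6700) ≈ 0.539.
Too low — raise k to concentrate. Iterating converges to k ≈ 6.45.
Then θ = 3710/(6.45−1) ≈ 681.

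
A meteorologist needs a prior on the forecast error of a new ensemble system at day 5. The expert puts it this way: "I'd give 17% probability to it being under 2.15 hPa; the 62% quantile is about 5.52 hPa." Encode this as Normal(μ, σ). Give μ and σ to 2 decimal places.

μ = 4.70, σ = 2.68

The p-quantile of Normal(μ,σ) is μ + z_p·σ, with z_{0.17} = -0.9542 and z_{0.62} = 0.3055.
Eliminate σ: μ = (z₂·x₁ − z₁·x₂)/(z₂ − z₁) = (0.3055·2.15 − (-0.9542)·5.52)/1.26 = 4.70.
Then σ = (x₂ − x₁)/(z₂ − z₁) = (5.52 − 2.15)/1.26 = 2.68.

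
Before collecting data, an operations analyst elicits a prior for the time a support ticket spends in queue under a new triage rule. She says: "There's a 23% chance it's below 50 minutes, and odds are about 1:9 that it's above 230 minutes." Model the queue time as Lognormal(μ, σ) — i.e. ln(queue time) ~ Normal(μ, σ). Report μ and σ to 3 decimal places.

If T ~ Lognormal(μ,σ) then ln T ~ Normal(μ,σ), so the p-quantile of ln T is μ + z_p·σ.
ln(50) = 3.912 and ln(230) = 5.438; z_{0.23} = -0.7388, z_{0.9} = 1.282.
σ = (5.438 − 3.912)/(1.282 − (-0.7388)) = 0.755.
μ = 3.912 − (-0.7388)·0.755 = 4.470.

μ ≈ 4.470, σ ≈ 0.755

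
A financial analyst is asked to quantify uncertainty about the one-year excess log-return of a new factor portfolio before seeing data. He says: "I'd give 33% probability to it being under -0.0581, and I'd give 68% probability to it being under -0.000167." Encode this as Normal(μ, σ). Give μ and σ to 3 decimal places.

The p-quantile of Normal(μ,σ) is μ + z_p·σ, with z_{0.33} = -0.4399 and z_{0.68} = 0.4677.
Eliminate σ: μ = (z₂·x₁ − z₁·x₂)/(z₂ − z₁) = (0.4677·-0.0581 − (-0.4399)·-0.000167)/0.9076 = -0.030.
Then σ = (x₂ − x₁)/(z₂ − z₁) = (-0.000167 − -0.0581)/0.9076 = 0.064.

μ = -0.030, σ = 0.064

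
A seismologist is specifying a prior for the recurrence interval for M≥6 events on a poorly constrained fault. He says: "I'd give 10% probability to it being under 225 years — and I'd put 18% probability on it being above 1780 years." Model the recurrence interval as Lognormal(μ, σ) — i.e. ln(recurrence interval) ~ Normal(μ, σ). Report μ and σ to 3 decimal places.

If T ~ Lognormal(μ,σ) then ln T ~ Normal(μ,σ), so the p-quantile of ln T is μ + z_p·σ.
ln(225) = 5.416 and ln(1780) = 7.484; z_{0.1} = -1.282, z_{0.82} = 0.9154.
σ = (7.484 − 5.416)/(0.9154 − (-1.282)) = 0.941.
μ = 5.416 − (-1.282)·0.941 = 6.623.

μ ≈ 6.623, σ ≈ 0.941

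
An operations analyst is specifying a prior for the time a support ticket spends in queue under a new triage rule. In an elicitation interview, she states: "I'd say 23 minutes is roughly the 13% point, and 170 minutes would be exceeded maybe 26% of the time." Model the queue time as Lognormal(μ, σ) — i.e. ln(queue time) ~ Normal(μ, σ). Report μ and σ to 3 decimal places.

μ ≈ 4.409, σ ≈ 1.130

If T ~ Lognormal(μ,σ) then ln T ~ Normal(μ,σ), so the p-quantile of ln T is μ + z_p·σ.
ln(23) = 3.135 and ln(170) = 5.136; z_{0.13} = -1.126, z_{0.74} = 0.6433.
σ = (5.136 − 3.135)/(0.6433 − (-1.126)) = 1.130.
μ = 3.135 − (-1.126)·1.130 = 4.409.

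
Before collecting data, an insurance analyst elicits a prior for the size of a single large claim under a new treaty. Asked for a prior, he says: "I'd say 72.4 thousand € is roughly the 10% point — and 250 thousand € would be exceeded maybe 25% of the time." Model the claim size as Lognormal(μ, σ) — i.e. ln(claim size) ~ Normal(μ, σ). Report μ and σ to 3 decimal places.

If T ~ Lognormal(μ,σ) then ln T ~ Normal(μ,σ), so the p-quantile of ln T is μ + z_p·σ.
ln(72.4) = 4.282 and ln(250) = 5.521; z_{0.1} = -1.282, z_{0.75} = 0.6745.
σ = (5.521 − 4.282)/(0.6745 − (-1.282)) = 0.634.
μ = 4.282 − (-1.282)·0.634 = 5.094.

μ ≈ 5.094, σ ≈ 0.634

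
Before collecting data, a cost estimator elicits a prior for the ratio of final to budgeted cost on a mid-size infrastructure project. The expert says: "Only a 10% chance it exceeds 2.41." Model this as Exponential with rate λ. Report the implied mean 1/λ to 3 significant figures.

mean ≈ 1.05

P(T > 2.41) = e^(−λ·2.41) = 0.1, so λ = −ln(0.1)/2.41 = 0.955.
Mean = 1/λ = 1.05.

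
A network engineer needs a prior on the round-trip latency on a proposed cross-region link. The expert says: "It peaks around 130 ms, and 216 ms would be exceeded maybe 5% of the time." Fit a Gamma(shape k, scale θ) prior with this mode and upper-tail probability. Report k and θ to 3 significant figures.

Gamma(k,θ) with k>1 has mode (k−1)θ, so θ = 130/(k−1).
Need P(X < 216) = 0.95 with θ tied to k this way. Start at k = 2, θ = 130: P(X<216) ≈ 0.495.
Too low — raise k to concentrate. Iterating converges to k ≈ 11.8.
Then θ = 130/(11.8−1) ≈ 12.

k ≈ 11.8, θ ≈ 12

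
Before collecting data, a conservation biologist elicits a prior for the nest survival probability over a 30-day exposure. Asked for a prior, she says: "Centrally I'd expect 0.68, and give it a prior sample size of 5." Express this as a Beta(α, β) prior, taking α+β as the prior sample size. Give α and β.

Under the effective-sample-size interpretation, Beta(α, β) has prior mean α/(α+β) and prior sample size α+β.
So α+β = 5 and α/(α+β) = 0.68, giving α = 0.68·5 = 3.4 and β = 5 − 3.4 = 1.6.

α = 3.4, β = 1.6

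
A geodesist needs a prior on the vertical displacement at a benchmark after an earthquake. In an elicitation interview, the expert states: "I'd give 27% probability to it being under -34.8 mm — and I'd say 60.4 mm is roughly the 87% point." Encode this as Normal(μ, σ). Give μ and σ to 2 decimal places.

The p-quantile of Normal(μ,σ) is μ + z_p·σ, with z_{0.27} = -0.6128 and z_{0.87} = 1.126.
Eliminate σ: μ = (z₂·x₁ − z₁·x₂)/(z₂ − z₁) = (1.126·-34.8 − (-0.6128)·60.4)/1.739 = -1.26.
Then σ = (x₂ − x₁)/(z₂ − z₁) = (60.4 − -34.8)/1.739 = 54.74.

μ = -1.26, σ = 54.74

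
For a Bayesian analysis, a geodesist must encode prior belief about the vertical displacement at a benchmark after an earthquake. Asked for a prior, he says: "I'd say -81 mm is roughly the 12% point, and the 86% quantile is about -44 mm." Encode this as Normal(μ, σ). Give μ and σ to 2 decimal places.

For Normal(μ,σ), the p-quantile is μ + z_p·σ. Here z_{0.12} = -1.175, z_{0.86} = 1.08.
So -81 = μ − 1.175σ and -44 = μ + 1.08σ.
Subtracting: σ = (-44 − -81)/(1.08 − (-1.175)) = 16.41.
Then μ = -81 − (-1.175)·16.41 = -61.72.

μ = -61.72, σ = 16.41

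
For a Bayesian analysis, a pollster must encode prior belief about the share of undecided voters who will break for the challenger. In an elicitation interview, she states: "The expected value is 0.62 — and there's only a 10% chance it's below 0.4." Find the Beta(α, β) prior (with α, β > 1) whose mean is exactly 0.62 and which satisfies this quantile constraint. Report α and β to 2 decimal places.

With mean 0.62 fixed, write α = 0.62s, β = 0.38s where s = α+β.
Need P(θ < 0.4) = 0.1 under Beta(0.62s, 0.38s). Normal approximation: (q−m)/√(m(1−m)/s) ≈ z_{0.1} = -1.28, so s ≈ 0.62·0.38·(-1.28)²/(0.4−0.62)² = 8.0.
At s = 8.0: P(θ<0.4) ≈ 0.102. Adjusting to match 0.1 gives s ≈ 8.11.
So α = 0.62·8.11 ≈ 5.03, β = 0.38·8.11 ≈ 3.08.

α ≈ 5.03, β ≈ 3.08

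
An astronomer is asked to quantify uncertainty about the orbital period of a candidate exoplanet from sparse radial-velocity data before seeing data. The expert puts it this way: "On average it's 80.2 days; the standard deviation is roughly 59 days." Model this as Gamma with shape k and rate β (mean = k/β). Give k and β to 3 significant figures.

For Gamma(k, rate β): mean = k/β, variance = k/β², so CV = 1/√k.
CV = SD/mean = 59/80.2 = 0.7357, hence k = 1/CV² = 1.85.
Then β = k/mean = 1.85/80.2 = 0.023.

k ≈ 1.85, β ≈ 0.023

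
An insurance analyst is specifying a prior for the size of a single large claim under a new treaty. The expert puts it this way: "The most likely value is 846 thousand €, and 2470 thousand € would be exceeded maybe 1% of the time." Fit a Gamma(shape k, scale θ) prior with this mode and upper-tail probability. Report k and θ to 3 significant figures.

k ≈ 4.95, θ ≈ 214

Gamma(k,θ) with k>1 has mode (k−1)θ, so θ = 846/(k−1).
Need P(X < 2470) = 0.99 with θ tied to k this way. Start at k = 2, θ = 846: P(X<2470) ≈ 0.789.
Too low — raise k to concentrate. Iterating converges to k ≈ 4.95.
Then θ = 846/(4.95−1) ≈ 214.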